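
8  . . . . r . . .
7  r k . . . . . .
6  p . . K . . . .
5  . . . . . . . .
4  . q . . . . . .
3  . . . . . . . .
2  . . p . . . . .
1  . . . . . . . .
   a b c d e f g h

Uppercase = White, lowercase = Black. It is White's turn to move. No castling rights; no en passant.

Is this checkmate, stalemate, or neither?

neither

White to move; white king on d6.
In check: yes, from the black queen on b4.
Legal moves for White: Kd7, Kd5.
White is in check but has 2 legal moves → neither.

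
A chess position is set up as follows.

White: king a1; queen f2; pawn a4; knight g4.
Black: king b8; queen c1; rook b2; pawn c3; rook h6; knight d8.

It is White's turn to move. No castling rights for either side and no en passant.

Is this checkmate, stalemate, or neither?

checkmate

White to move; white king on a1.
In check: yes, from the black queen on c1.
King squares — b1: attacked by Qc1; a2: attacked by Rb2; b2: attacked by Qc1.
Legal moves for White: none.
In check with no legal moves → checkmate.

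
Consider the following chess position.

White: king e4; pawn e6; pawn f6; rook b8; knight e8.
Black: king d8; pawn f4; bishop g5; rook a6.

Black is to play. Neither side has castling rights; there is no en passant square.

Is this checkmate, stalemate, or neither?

checkmate

Black to move; black king on d8.
In check: yes, from the white rook on b8.
King squares — c7: attacked by Ne8; d7: attacked by Pe6; e7: attacked by Pf6; c8: attacked by Rb8; e8: attacked by Rb8.
Legal moves for Black: none.
In check with no legal moves → checkmate.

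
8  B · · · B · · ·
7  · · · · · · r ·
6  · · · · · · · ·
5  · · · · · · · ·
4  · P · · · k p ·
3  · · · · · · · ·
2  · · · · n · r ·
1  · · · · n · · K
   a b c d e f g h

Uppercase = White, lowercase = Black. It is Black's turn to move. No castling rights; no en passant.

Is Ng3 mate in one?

After Ng3: white king on h1; in check: yes, from the black knight on g3.
King squares — g1: attacked by Rg2; g2: attacked by Ne1; h2: attacked by Rg2.
White has no legal moves → checkmate.

yes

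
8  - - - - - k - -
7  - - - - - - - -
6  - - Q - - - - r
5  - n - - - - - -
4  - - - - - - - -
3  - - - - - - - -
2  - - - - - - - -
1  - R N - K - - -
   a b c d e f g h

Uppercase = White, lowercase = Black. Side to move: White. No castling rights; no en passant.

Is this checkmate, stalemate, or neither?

neither

White to move; white king on e1.
In check: no.
Legal moves for White include: Qe8+, Qc8+, Qa8+, Qd7, Qc7, Qb7, Qxh6+, Qg6, Qf6+, Qe6, Qd6+, Qb6, Qa6, Qd5, Qc5+, Qxb5, Qe4, Qc4, ... (list truncated; more exist).
White has legal moves and is not in check → neither.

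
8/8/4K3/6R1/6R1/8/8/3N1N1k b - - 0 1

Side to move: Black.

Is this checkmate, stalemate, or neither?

Black to move; black king on h1.
In check: no.
King squares — g1: attacked by Rg4; g2: attacked by Rg4; h2: attacked by Nf1.
Legal moves for Black: none.
Not in check and no legal moves → stalemate.

stalemate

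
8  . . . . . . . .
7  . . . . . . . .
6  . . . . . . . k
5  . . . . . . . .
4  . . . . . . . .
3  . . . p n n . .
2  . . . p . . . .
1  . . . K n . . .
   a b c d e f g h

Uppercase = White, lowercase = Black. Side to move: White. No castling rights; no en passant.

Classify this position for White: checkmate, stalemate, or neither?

checkmate

White to move; white king on d1.
In check: yes, from the black knight on e3.
King squares — c1: attacked by Pd2; e1: attacked by Pd2; c2: attacked by Ne1; d2: attacked by Nf3; e2: attacked by Pd3.
Legal moves for White: none.
In check with no legal moves → checkmate.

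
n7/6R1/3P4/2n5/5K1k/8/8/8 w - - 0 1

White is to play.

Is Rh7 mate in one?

yes

After Rh7: black king on h4; in check: yes, from the white rook on h7.
King squares — g3: attacked by Kf4; h3: attacked by Rh7; g4: attacked by Kf4; g5: attacked by Kf4; h5: attacked by Rh7.
Black has no legal moves → checkmate.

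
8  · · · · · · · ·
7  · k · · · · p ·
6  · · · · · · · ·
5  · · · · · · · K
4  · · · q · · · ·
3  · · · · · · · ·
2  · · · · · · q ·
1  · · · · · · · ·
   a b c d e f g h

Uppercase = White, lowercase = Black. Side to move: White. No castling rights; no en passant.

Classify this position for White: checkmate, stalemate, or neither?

White to move; white king on h5.
In check: no.
King squares — g4: attacked by Qg2; h4: attacked by Qd4; g5: attacked by Qg2; g6: attacked by Qg2; h6: attacked by Pg7.
Legal moves for White: none.
Not in check and no legal moves → stalemate.

stalemate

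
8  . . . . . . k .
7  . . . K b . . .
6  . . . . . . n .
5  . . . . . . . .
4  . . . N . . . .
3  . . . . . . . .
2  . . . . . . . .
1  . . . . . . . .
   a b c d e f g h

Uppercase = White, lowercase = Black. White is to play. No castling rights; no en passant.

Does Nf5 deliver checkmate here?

no

After Nf5: black king on g8; in check: no.
Black is not in check, so this cannot be checkmate.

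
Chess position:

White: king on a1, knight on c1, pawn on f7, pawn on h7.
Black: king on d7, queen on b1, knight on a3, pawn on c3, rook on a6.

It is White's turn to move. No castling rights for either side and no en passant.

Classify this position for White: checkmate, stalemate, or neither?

checkmate

White to move; white king on a1.
In check: yes, from the black queen on b1.
King squares — b1: attacked by Na3; a2: attacked by Qb1; b2: attacked by Qb1.
Legal moves for White: none.
In check with no legal moves → checkmate.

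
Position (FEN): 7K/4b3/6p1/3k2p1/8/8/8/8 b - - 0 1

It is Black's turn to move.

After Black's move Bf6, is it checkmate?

no

After Bf6: white king on h8; in check: yes, from the black bishop on f6.
White has 2 legal replies: Kg8, Kh7.
In check but a legal move exists → not checkmate.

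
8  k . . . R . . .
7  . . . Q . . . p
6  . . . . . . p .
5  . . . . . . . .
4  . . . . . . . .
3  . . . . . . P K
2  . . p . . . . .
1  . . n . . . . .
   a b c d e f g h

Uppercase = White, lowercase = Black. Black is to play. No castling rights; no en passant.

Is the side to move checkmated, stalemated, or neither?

Black to move; black king on a8.
In check: yes, from the white rook on e8.
King squares — a7: attacked by Qd7; b7: attacked by Qd7; b8: attacked by Re8.
Legal moves for Black: none.
In check with no legal moves → checkmate.

checkmate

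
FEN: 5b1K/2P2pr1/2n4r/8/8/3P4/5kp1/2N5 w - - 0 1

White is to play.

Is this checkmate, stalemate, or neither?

checkmate

White to move; white king on h8.
In check: yes, from the black rook on h6.
King squares — g7: attacked by Bf8; h7: attacked by Rh6; g8: attacked by Rg7.
Legal moves for White: none.
In check with no legal moves → checkmate.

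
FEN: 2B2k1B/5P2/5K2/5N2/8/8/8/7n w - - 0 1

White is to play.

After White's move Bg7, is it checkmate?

After Bg7: black king on f8; in check: yes, from the white bishop on g7.
King squares — e7: attacked by Nf5; f7: attacked by Kf6; g7: attacked by Nf5; e8: attacked by Pf7; g8: attacked by Pf7.
Black has no legal moves → checkmate.

yes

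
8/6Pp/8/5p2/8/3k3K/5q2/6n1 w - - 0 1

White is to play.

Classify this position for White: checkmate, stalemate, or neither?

checkmate

White to move; white king on h3.
In check: yes, from the black knight on g1.
King squares — g2: attacked by Qf2; h2: attacked by Qf2; g3: attacked by Qf2; g4: attacked by Pf5; h4: attacked by Qf2.
Legal moves for White: none.
In check with no legal moves → checkmate.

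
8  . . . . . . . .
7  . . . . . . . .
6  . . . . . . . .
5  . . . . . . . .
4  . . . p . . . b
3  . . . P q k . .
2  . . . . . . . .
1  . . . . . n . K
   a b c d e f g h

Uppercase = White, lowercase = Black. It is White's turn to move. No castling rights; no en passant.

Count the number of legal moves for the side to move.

White to move; king on h1.
In check: no.
Legal moves: none.
Count: 0.

0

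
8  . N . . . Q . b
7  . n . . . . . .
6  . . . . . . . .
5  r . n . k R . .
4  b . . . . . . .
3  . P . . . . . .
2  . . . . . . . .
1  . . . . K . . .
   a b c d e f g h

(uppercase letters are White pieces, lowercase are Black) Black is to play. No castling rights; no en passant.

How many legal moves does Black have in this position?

3

Black to move; king on e5.
In check: yes, from the white rook on f5.
Legal moves: Ke6, Ke4, Kd4.
Count: 3.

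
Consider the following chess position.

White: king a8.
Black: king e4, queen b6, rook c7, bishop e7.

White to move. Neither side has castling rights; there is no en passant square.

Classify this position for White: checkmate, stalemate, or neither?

White to move; white king on a8.
In check: no.
King squares — a7: attacked by Qb6; b7: attacked by Qb6; b8: attacked by Qb6.
Legal moves for White: none.
Not in check and no legal moves → stalemate.

stalemate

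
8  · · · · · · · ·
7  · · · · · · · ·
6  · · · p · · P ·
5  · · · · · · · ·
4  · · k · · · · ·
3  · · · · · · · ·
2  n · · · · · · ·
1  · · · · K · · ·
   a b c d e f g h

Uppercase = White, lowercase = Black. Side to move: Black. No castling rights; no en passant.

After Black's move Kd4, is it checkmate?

no

After Kd4: white king on e1; in check: no.
White is not in check, so this cannot be checkmate.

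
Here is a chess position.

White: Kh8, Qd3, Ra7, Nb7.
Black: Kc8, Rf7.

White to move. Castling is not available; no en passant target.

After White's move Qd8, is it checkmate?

After Qd8: black king on c8; in check: yes, from the white queen on d8.
King squares — b7: attacked by Ra7; c7: attacked by Qd8; d7: attacked by Qd8; b8: attacked by Qd8; d8: attacked by Nb7.
Black has no legal moves → checkmate.

yes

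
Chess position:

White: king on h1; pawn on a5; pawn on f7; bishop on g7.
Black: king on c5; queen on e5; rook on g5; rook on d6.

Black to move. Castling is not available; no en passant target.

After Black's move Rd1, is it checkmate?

yes

After Rd1: white king on h1; in check: yes, from the black rook on d1.
King squares — g1: attacked by Rd1; g2: attacked by Rg5; h2: attacked by Qe5.
White has no legal moves → checkmate.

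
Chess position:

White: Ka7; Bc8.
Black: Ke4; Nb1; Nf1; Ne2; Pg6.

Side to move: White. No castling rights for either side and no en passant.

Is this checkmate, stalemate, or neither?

neither

White to move; white king on a7.
In check: no.
Legal moves for White: Bd7, Bb7+, Be6, Ba6, Bf5+, Bg4, Bh3, Kb8, Ka8, Kb7, Kb6, Ka6.
White has 12 legal moves and is not in check → neither.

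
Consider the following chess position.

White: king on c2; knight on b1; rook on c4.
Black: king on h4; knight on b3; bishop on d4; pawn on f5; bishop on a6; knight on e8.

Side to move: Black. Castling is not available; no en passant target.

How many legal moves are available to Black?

19

Black to move; king on h4.
In check: no.
Legal moves: Ng7, Nc7, Nf6, Nd6, Bc8, Bb7, Bb5, Bxc4, Kh5, Kg5, Kg4, Kh3, Kg3, Nc5, Na5, Nd2, Nc1, Na1+, f4.
Count: 19.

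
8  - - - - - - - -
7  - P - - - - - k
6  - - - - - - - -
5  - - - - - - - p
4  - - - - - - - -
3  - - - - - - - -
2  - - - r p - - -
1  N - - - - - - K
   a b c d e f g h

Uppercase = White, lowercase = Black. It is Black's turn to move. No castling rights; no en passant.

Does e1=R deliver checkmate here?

yes

After e1=R: white king on h1; in check: yes, from the black rook on e1.
King squares — g1: attacked by Re1; g2: attacked by Rd2; h2: attacked by Rd2.
White has no legal moves → checkmate.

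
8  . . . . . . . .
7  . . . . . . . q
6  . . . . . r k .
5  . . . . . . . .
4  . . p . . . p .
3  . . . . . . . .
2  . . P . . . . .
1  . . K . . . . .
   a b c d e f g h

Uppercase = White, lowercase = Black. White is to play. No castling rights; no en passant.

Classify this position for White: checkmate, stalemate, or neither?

White to move; white king on c1.
In check: no.
Legal moves for White: Kd2, Kb2, Kd1, Kb1, c3.
White has 5 legal moves and is not in check → neither.

neither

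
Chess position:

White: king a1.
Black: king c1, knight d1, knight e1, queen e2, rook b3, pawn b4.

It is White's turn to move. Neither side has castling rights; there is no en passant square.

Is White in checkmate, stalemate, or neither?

stalemate

White to move; white king on a1.
In check: no.
King squares — b1: attacked by Kc1; a2: attacked by Qe2; b2: attacked by Kc1.
Legal moves for White: none.
Not in check and no legal moves → stalemate.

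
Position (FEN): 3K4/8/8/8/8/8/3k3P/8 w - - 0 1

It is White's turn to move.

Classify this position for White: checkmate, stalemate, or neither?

White to move; white king on d8.
In check: no.
Legal moves for White: Ke8, Kc8, Ke7, Kd7, Kc7, h3, h4.
White has 7 legal moves and is not in check → neither.

neither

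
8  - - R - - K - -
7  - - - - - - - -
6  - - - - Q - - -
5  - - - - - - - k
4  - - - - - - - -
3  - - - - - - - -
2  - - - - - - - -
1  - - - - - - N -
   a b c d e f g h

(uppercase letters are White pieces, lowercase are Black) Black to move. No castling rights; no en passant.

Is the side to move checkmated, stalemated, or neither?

neither

Black to move; black king on h5.
In check: no.
Legal moves for Black: Kg5, Kh4.
Black has 2 legal moves and is not in check → neither.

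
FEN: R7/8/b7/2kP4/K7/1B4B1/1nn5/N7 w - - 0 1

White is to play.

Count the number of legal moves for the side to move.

1

White to move; king on a4.
In check: yes, from the black knight on b2.
Legal moves: Ka5.
Count: 1.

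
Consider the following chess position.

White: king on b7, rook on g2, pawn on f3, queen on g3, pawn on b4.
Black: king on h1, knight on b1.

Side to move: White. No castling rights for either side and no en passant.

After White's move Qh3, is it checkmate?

After Qh3: black king on h1; in check: yes, from the white queen on h3.
King squares — g1: attacked by Rg2; g2: attacked by Qh3; h2: attacked by Rg2.
Black has no legal moves → checkmate.

yes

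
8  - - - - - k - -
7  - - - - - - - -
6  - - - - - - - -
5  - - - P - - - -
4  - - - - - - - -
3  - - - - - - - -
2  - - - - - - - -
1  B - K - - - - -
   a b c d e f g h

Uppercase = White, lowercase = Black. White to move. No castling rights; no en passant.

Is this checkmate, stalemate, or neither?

neither

White to move; white king on c1.
In check: no.
Legal moves for White: Kd2, Kc2, Kb2, Kd1, Kb1, Bh8, Bg7+, Bf6, Be5, Bd4, Bc3, Bb2, d6.
White has 13 legal moves and is not in check → neither.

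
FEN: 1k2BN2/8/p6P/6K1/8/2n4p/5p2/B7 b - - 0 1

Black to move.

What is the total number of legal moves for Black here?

Black to move; king on b8.
In check: no.
Legal moves: Kc8, Ka8, Kc7, Kb7, Ka7, Nd5, Nb5, Ne4+, Na4, Ne2, Na2, Nd1, Nb1, a5, h2, f1=Q, f1=R, f1=B, f1=N.
Count: 19.

19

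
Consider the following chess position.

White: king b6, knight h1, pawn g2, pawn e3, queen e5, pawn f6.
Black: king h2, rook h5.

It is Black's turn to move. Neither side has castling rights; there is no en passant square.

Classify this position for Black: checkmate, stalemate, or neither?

Black to move; black king on h2.
In check: yes, from the white queen on e5.
Legal moves for Black: Kxg2, Kxh1, Kg1, Rxe5.
Black is in check but has 4 legal moves → neither.

neither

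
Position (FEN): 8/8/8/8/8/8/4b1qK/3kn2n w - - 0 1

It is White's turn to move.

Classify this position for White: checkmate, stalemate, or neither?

White to move; white king on h2.
In check: yes, from the black queen on g2.
King squares — g1: attacked by Qg2; h1: attacked by Qg2; g2: attacked by Ne1; g3: attacked by Nh1; h3: attacked by Qg2.
Legal moves for White: none.
In check with no legal moves → checkmate.

checkmate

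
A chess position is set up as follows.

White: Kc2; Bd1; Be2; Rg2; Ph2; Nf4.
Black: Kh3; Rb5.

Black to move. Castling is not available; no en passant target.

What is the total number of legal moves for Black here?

1

Black to move; king on h3.
In check: yes, from the white knight on f4.
Legal moves: Kh4.
Count: 1.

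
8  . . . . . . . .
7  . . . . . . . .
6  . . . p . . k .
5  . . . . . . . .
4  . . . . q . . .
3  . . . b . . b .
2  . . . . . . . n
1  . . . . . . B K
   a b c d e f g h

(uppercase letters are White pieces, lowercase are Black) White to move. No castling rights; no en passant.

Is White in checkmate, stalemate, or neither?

White to move; white king on h1.
In check: yes, from the black queen on e4.
King squares — g1: own bishop; g2: attacked by Qe4; h2: attacked by Bg3.
Legal moves for White: none.
In check with no legal moves → checkmate.

checkmate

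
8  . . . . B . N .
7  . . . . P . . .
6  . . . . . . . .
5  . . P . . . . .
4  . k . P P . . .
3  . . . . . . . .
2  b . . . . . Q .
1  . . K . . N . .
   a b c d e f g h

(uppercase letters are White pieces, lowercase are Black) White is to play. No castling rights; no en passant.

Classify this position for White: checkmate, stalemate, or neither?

neither

White to move; white king on c1.
In check: no.
Legal moves for White include: Nh6, Nf6, Bf7, Bd7, Bg6, Bc6, Bh5, Bb5, Ba4, Qg7, Qg6, Qg5, Qg4, Qh3, Qg3, Qf3, Qh2, Qf2, ... (list truncated; more exist).
White has legal moves and is not in check → neither.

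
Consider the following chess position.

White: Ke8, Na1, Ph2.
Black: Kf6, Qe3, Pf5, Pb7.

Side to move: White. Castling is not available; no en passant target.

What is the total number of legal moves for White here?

3

White to move; king on e8.
In check: yes, from the black queen on e3.
Legal moves: Kf8, Kd8, Kd7.
Count: 3.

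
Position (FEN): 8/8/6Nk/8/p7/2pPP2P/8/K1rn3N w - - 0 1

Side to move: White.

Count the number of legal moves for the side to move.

White to move; king on a1.
In check: yes, from the black rook on c1.
Legal moves: Ka2.
Count: 1.

1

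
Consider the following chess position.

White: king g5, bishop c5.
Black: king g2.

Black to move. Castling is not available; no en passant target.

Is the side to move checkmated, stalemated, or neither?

neither

Black to move; black king on g2.
In check: no.
Legal moves for Black: Kh3, Kg3, Kf3, Kh2, Kh1, Kf1.
Black has 6 legal moves and is not in check → neither.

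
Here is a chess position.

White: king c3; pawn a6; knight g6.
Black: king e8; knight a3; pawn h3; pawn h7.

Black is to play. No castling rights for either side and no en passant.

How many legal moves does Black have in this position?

Black to move; king on e8.
In check: no.
Legal moves: Kd8, Kf7, Kd7, Nb5+, Nc4, Nc2, Nb1+, hxg6, h6, h2, h5.
Count: 11.

11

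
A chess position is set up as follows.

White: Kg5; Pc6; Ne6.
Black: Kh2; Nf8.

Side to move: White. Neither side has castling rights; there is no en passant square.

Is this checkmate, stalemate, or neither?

White to move; white king on g5.
In check: no.
Legal moves for White: Nxf8, Nd8, Ng7, Nc7, Nc5, Nf4, Nd4, Kh6, Kf6, Kh5, Kf5, Kh4, Kg4, Kf4, c7.
White has 15 legal moves and is not in check → neither.

neither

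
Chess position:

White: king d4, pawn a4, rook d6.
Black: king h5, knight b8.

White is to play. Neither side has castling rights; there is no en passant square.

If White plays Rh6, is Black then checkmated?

After Rh6: black king on h5; in check: yes, from the white rook on h6.
Black has 3 legal replies: Kxh6, Kg5, Kg4.
In check but a legal move exists → not checkmate.

no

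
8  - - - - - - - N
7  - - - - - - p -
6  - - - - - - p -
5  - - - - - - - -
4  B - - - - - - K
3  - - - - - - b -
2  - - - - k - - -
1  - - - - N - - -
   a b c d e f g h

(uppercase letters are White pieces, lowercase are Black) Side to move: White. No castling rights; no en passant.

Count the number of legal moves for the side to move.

4

White to move; king on h4.
In check: yes, from the black bishop on g3.
Legal moves: Kg5, Kg4, Kh3, Kxg3.
Count: 4.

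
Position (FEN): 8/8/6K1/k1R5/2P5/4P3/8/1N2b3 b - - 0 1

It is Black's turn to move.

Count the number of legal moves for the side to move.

4

Black to move; king on a5.
In check: yes, from the white rook on c5.
Legal moves: Kb6, Ka6, Kb4, Ka4.
Count: 4.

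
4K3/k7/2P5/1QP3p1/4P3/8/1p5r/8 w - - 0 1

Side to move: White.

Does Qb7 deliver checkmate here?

After Qb7: black king on a7; in check: yes, from the white queen on b7.
King squares — a6: attacked by Qb7; b6: attacked by Pc5; b7: attacked by Pc6; a8: attacked by Qb7; b8: attacked by Qb7.
Black has no legal moves → checkmate.

yes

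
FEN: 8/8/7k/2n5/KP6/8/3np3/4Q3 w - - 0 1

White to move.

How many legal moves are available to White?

4

White to move; king on a4.
In check: yes, from the black knight on c5.
Legal moves: Kb5, Ka5, Ka3, bxc5.
Count: 4.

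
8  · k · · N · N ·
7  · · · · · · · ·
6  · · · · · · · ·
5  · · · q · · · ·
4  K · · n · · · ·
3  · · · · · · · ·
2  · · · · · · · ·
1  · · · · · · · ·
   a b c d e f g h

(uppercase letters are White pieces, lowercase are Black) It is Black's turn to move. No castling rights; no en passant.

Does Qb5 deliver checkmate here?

no

After Qb5: white king on a4; in check: yes, from the black queen on b5.
White has 1 legal reply: Ka3.
In check but a legal move exists → not checkmate.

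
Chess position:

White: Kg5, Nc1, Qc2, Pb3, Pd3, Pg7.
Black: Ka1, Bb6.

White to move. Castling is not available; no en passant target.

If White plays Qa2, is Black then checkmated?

yes

After Qa2: black king on a1; in check: yes, from the white queen on a2.
King squares — b1: attacked by Qa2; a2: attacked by Nc1; b2: attacked by Qa2.
Black has no legal moves → checkmate.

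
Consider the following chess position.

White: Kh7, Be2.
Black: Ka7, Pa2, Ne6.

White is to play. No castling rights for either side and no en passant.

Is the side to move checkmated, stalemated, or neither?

neither

White to move; white king on h7.
In check: no.
Legal moves for White: Kh8, Kg8, Kh6, Kg6, Ba6, Bh5, Bb5, Bg4, Bc4, Bf3, Bd3, Bf1, Bd1.
White has 13 legal moves and is not in check → neither.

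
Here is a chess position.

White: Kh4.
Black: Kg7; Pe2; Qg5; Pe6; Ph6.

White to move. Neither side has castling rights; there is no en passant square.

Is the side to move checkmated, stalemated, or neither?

neither

White to move; white king on h4.
In check: yes, from the black queen on g5.
Legal moves for White: Kh3.
White is in check but has 1 legal move → neither.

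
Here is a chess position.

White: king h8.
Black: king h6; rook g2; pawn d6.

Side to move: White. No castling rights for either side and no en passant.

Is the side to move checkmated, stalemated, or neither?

stalemate

White to move; white king on h8.
In check: no.
King squares — g7: attacked by Rg2; h7: attacked by Kh6; g8: attacked by Rg2.
Legal moves for White: none.
Not in check and no legal moves → stalemate.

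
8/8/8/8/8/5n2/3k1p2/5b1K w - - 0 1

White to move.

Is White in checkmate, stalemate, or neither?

White to move; white king on h1.
In check: no.
King squares — g1: attacked by Pf2; g2: attacked by Bf1; h2: attacked by Nf3.
Legal moves for White: none.
Not in check and no legal moves → stalemate.

stalemate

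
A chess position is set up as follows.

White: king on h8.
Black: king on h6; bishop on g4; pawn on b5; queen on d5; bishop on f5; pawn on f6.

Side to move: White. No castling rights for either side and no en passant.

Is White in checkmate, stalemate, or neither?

White to move; white king on h8.
In check: no.
King squares — g7: attacked by Kh6; h7: attacked by Bf5; g8: attacked by Qd5.
Legal moves for White: none.
Not in check and no legal moves → stalemate.

stalemate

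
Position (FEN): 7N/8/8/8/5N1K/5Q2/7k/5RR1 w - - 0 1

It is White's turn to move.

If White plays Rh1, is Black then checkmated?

yes

After Rh1: black king on h2; in check: yes, from the white rook on h1.
King squares — g1: attacked by Rf1; h1: attacked by Rf1; g2: attacked by Qf3; g3: attacked by Qf3; h3: attacked by Rh1.
Black has no legal moves → checkmate.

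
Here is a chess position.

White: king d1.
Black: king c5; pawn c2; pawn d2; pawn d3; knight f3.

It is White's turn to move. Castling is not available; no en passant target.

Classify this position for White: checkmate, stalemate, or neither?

checkmate

White to move; white king on d1.
In check: yes, from the black pawn on c2.
King squares — c1: attacked by Pd2; e1: attacked by Pd2; c2: attacked by Pd3; d2: attacked by Nf3; e2: attacked by Pd3.
Legal moves for White: none.
In check with no legal moves → checkmate.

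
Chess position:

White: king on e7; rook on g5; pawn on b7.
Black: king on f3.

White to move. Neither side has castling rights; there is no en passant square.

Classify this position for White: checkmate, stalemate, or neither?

neither

White to move; white king on e7.
In check: no.
Legal moves for White include: Kf8, Ke8, Kd8, Kf7, Kd7, Kf6, Ke6, Kd6, Rg8, Rg7, Rg6, Rh5, Rf5+, Re5, Rd5, Rc5, Rb5, Ra5, ... (list truncated; more exist).
White has legal moves and is not in check → neither.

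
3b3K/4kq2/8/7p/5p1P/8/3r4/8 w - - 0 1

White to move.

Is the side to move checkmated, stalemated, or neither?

stalemate

White to move; white king on h8.
In check: no.
King squares — g7: attacked by Qf7; h7: attacked by Qf7; g8: attacked by Qf7.
Legal moves for White: none.
Not in check and no legal moves → stalemate.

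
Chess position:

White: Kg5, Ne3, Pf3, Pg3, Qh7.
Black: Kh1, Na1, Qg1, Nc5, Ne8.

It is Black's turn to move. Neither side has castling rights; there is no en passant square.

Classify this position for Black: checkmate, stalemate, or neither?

neither

Black to move; black king on h1.
In check: yes, from the white queen on h7.
King squares — g1: own queen; g2: attacked by Ne3; h2: attacked by Qh7.
Legal moves for Black: Qh2.
Black is in check but has 1 legal move → neither.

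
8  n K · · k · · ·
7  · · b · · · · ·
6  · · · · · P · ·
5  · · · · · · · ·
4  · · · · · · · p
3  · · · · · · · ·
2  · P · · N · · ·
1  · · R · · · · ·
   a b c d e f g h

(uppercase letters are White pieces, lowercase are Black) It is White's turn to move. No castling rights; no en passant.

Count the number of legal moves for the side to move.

White to move; king on b8.
In check: yes, from the black bishop on c7.
Legal moves: Kc8, Kxa8, Kb7, Ka7, Rxc7.
Count: 5.

5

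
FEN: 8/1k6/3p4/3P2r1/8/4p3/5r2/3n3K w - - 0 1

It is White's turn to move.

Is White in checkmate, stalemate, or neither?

White to move; white king on h1.
In check: no.
King squares — g1: attacked by Rg5; g2: attacked by Rf2; h2: attacked by Rf2.
Legal moves for White: none.
Not in check and no legal moves → stalemate.

stalemate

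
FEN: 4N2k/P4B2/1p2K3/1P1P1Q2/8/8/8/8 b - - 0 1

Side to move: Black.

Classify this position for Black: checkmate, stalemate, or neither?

stalemate

Black to move; black king on h8.
In check: no.
King squares — g7: attacked by Ne8; h7: attacked by Qf5; g8: attacked by Bf7.
Legal moves for Black: none.
Not in check and no legal moves → stalemate.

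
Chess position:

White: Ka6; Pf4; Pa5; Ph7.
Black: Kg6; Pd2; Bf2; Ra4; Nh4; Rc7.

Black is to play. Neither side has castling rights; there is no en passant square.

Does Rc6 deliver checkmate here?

After Rc6: white king on a6; in check: yes, from the black rook on c6.
White has 2 legal replies: Kb7, Kb5.
In check but a legal move exists → not checkmate.

no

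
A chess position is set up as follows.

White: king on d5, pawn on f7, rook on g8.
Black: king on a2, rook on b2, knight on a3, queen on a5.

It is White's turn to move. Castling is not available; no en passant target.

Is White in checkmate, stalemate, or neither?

White to move; white king on d5.
In check: yes, from the black queen on a5.
Legal moves for White: Ke6, Kd6, Kc6, Ke4, Kd4.
White is in check but has 5 legal moves → neither.

neither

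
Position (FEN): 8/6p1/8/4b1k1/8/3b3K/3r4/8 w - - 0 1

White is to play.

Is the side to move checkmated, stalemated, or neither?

White to move; white king on h3.
In check: no.
King squares — g2: attacked by Rd2; h2: attacked by Rd2; g3: attacked by Be5; g4: attacked by Kg5; h4: attacked by Kg5.
Legal moves for White: none.
Not in check and no legal moves → stalemate.

stalemate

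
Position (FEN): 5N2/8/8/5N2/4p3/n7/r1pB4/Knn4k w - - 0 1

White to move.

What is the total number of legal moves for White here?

White to move; king on a1.
In check: yes, from the black rook on a2.
Legal moves: none.
Count: 0.

0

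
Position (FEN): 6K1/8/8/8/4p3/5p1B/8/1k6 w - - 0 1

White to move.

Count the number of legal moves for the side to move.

12

White to move; king on g8.
In check: no.
Legal moves: Kh8, Kf8, Kh7, Kg7, Kf7, Bc8, Bd7, Be6, Bf5, Bg4, Bg2, Bf1.
Count: 12.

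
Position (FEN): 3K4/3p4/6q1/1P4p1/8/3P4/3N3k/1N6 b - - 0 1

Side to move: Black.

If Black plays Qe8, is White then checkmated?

no

After Qe8: white king on d8; in check: yes, from the black queen on e8.
White has 2 legal replies: Kxe8, Kc7.
In check but a legal move exists → not checkmate.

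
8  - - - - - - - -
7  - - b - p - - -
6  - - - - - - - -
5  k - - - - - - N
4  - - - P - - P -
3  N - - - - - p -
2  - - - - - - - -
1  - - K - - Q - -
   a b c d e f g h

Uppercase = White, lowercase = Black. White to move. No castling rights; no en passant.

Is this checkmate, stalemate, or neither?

neither

White to move; white king on c1.
In check: no.
Legal moves for White include: Ng7, Nf6, Nf4, Nxg3, Nb5, Nc4+, Nc2, Nb1, Qf8, Qf7, Qf6, Qa6+, Qf5+, Qb5#, Qf4, Qc4, Qh3, Qf3, ... (list truncated; more exist).
White has legal moves and is not in check → neither.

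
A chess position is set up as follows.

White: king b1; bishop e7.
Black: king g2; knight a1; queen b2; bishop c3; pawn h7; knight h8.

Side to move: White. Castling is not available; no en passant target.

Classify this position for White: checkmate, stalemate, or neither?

White to move; white king on b1.
In check: yes, from the black queen on b2.
King squares — a1: attacked by Qb2; c1: attacked by Qb2; a2: attacked by Qb2; b2: attacked by Bc3; c2: attacked by Na1.
Legal moves for White: none.
In check with no legal moves → checkmate.

checkmate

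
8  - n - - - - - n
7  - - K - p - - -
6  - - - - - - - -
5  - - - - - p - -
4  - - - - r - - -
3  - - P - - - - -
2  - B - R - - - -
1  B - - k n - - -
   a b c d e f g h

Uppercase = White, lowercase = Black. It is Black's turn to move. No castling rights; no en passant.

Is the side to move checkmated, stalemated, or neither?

neither

Black to move; black king on d1.
In check: yes, from the white rook on d2.
Legal moves for Black: Kxd2.
Black is in check but has 1 legal move → neither.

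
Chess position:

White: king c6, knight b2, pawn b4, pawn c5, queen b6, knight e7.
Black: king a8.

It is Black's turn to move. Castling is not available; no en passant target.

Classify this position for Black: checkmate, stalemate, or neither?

Black to move; black king on a8.
In check: no.
King squares — a7: attacked by Qb6; b7: attacked by Qb6; b8: attacked by Qb6.
Legal moves for Black: none.
Not in check and no legal moves → stalemate.

stalemate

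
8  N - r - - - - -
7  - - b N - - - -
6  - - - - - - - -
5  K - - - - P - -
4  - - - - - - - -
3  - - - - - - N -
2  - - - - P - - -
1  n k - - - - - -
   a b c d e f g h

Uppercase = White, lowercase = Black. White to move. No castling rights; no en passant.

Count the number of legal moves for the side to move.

White to move; king on a5.
In check: yes, from the black bishop on c7.
Legal moves: Ka6, Kb5, Kb4, Ka4, Nxc7, Nab6, Ndb6.
Count: 7.

7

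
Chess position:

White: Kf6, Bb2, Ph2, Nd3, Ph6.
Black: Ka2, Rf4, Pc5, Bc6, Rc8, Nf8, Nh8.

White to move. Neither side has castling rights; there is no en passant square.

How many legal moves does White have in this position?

5

White to move; king on f6.
In check: yes, from the black rook on f4.
Legal moves: Kg7, Ke7, Kg5, Ke5, Nxf4.
Count: 5.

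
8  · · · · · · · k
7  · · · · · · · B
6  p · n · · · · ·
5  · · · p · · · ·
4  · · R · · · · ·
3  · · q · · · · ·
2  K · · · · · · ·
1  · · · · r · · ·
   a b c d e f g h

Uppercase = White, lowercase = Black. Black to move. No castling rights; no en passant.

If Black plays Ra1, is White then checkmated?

yes

After Ra1: white king on a2; in check: yes, from the black rook on a1.
King squares — a1: attacked by Qc3; b1: attacked by Ra1; b2: attacked by Qc3; a3: attacked by Ra1; b3: attacked by Qc3.
White has no legal moves → checkmate.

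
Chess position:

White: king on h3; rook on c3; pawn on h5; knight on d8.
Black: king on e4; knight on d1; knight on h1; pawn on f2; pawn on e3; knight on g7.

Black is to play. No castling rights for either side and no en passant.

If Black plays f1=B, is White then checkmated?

After f1=B: white king on h3; in check: yes, from the black bishop on f1.
White has 3 legal replies: Kh4, Kg4, Kh2.
In check but a legal move exists → not checkmate.

no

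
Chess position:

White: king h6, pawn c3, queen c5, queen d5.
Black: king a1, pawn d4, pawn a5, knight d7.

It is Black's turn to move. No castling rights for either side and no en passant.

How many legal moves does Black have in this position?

11

Black to move; king on a1.
In check: no.
Legal moves: Nf8, Nb8, Nf6, Nb6, Ne5, Nxc5, Kb2, Kb1, dxc3, a4, d3.
Count: 11.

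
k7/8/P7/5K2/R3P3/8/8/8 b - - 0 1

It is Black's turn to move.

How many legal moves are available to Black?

Black to move; king on a8.
In check: no.
Legal moves: Kb8, Ka7.
Count: 2.

2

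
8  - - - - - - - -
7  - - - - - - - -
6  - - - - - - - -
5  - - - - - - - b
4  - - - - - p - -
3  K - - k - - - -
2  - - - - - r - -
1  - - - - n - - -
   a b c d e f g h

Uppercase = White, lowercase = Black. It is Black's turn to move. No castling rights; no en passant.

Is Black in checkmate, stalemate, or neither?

neither

Black to move; black king on d3.
In check: no.
Legal moves for Black include: Be8, Bf7, Bg6, Bg4, Bf3, Be2, Bd1, Ke4, Kd4, Kc4, Ke3, Kc3, Ke2, Kd2, Kc2, Rf3, Rh2, Rg2, ... (list truncated; more exist).
Black has legal moves and is not in check → neither.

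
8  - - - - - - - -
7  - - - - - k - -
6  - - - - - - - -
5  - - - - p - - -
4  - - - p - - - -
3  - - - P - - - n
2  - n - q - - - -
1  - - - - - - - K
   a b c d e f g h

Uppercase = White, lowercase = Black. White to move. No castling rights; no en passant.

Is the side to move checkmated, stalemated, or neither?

stalemate

White to move; white king on h1.
In check: no.
King squares — g1: attacked by Nh3; g2: attacked by Qd2; h2: attacked by Qd2.
Legal moves for White: none.
Not in check and no legal moves → stalemate.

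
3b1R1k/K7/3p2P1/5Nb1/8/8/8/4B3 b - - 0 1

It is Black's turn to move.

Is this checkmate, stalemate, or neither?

checkmate

Black to move; black king on h8.
In check: yes, from the white rook on f8.
King squares — g7: attacked by Nf5; h7: attacked by Pg6; g8: attacked by Rf8.
Legal moves for Black: none.
In check with no legal moves → checkmate.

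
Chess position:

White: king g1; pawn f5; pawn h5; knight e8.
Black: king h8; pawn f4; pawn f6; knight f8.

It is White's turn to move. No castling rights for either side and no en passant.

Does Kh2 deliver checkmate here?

After Kh2: black king on h8; in check: no.
Black is not in check, so this cannot be checkmate.

no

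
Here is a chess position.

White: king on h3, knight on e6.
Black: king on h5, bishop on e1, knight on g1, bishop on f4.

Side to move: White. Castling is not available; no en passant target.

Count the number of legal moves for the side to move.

1

White to move; king on h3.
In check: yes, from the black knight on g1.
Legal moves: Kg2.
Count: 1.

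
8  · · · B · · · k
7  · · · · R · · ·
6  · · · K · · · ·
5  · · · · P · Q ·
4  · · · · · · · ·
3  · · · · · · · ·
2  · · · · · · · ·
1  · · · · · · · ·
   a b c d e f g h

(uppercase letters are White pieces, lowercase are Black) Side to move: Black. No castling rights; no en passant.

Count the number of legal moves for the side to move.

0

Black to move; king on h8.
In check: no.
Legal moves: none.
Count: 0.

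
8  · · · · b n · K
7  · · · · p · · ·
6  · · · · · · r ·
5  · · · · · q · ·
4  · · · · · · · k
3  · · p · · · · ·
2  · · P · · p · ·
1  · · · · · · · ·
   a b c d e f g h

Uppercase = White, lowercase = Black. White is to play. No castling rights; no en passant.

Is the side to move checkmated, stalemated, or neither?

stalemate

White to move; white king on h8.
In check: no.
King squares — g7: attacked by Rg6; h7: attacked by Nf8; g8: attacked by Rg6.
Legal moves for White: none.
Not in check and no legal moves → stalemate.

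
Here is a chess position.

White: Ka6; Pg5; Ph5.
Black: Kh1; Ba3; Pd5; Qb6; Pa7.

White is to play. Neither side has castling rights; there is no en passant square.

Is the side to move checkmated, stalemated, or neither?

White to move; white king on a6.
In check: yes, from the black queen on b6.
King squares — a5: attacked by Qb6; b5: attacked by Qb6; b6: attacked by Pa7; a7: attacked by Qb6; b7: attacked by Qb6.
Legal moves for White: none.
In check with no legal moves → checkmate.

checkmate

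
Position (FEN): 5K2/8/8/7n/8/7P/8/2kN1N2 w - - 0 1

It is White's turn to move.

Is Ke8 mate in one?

no

After Ke8: black king on c1; in check: no.
Black is not in check, so this cannot be checkmate.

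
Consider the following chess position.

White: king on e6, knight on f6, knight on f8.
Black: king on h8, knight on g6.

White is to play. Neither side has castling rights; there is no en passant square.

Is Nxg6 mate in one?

After Nxg6: black king on h8; in check: yes, from the white knight on g6.
Black has 1 legal reply: Kg7.
In check but a legal move exists → not checkmate.

no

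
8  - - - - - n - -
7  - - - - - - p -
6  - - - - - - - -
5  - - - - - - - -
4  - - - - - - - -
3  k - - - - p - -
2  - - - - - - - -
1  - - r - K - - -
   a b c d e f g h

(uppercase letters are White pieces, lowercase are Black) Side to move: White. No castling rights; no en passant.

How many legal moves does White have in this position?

2

White to move; king on e1.
In check: yes, from the black rook on c1.
Legal moves: Kf2, Kd2.
Count: 2.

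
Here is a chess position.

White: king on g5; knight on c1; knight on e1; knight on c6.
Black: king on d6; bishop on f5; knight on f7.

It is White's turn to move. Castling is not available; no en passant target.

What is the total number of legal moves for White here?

White to move; king on g5.
In check: yes, from the black knight on f7.
Legal moves: Kf6, Kh5, Kxf5, Kh4, Kf4.
Count: 5.

5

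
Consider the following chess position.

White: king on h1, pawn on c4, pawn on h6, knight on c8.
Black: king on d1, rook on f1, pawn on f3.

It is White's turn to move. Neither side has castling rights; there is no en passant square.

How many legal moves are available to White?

1

White to move; king on h1.
In check: yes, from the black rook on f1.
Legal moves: Kh2.
Count: 1.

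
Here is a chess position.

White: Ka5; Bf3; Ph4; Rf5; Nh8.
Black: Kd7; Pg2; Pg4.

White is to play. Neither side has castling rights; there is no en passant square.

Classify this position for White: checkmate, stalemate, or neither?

neither

White to move; white king on a5.
In check: no.
Legal moves for White include: Nf7, Ng6, Rf8, Rf7+, Rf6, Rh5, Rg5, Re5, Rd5+, Rc5, Rb5, Rf4, Kb6, Ka6, Kb5, Kb4, Ka4, Ba8, ... (list truncated; more exist).
White has legal moves and is not in check → neither.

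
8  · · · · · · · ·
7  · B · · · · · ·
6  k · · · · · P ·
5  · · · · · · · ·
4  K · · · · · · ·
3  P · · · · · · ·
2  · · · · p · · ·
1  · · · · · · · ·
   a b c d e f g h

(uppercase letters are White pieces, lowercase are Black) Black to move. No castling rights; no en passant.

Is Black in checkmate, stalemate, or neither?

Black to move; black king on a6.
In check: yes, from the white bishop on b7.
Legal moves for Black: Kxb7, Ka7, Kb6.
Black is in check but has 3 legal moves → neither.

neither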